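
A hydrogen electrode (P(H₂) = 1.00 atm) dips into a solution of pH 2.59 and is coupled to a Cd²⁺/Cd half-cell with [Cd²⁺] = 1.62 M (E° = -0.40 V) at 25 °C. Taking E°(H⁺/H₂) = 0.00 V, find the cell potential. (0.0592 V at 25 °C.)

0.24 V

The hydrogen couple is the cathode, so E°_cell = 0.40 V; n = 2.
[H⁺] = 10^(−2.59) = 0.0026 M, and Q = [Cd²⁺]·P(H₂) / [H⁺]^2 = 2.45 × 10^5.
E = E° − (0.0592/2) log Q = 0.40 − (0.0592/2)(5.390) = 0.240 V.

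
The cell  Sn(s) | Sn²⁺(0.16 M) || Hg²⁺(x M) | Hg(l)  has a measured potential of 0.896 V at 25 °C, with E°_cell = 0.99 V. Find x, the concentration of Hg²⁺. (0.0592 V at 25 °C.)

From the Nernst equation, log Q = n(E° − E)/0.0592 = 2(0.99 − 0.896)/0.0592 = 3.176, so Q = 1500.
With Q = [Sn²⁺]/[Hg²⁺] and the known concentrations, [Hg²⁺] in the denominator gives [Hg²⁺] = 1.1 × 10^-4 M.

1.1 × 10^-4 M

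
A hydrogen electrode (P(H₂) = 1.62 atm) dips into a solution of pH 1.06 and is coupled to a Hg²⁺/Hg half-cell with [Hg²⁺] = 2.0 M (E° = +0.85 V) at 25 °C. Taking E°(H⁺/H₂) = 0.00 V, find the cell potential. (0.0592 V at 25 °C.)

0.93 V

The Hg²⁺/Hg couple is the cathode, so E°_cell = 0.85 V; n = 2.
[H⁺] = 10^(−1.06) = 0.087 M, and Q = [H⁺]^2 / ([Hg²⁺]·P(H₂)) = 0.00234.
E = E° − (0.0592/2) log Q = 0.85 − (0.0592/2)(-2.631) = 0.928 V.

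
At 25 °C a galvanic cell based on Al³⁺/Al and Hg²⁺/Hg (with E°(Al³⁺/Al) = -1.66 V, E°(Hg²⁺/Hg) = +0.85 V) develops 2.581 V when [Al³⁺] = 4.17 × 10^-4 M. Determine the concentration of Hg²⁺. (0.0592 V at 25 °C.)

From the Nernst equation, log Q = n(E° − E)/0.0592 = 6(2.51 − 2.581)/0.0592 = -7.196, so Q = 6.37 × 10^-8.
With Q = [Al³⁺]^2/[Hg²⁺]^3 and the known concentrations, [Hg²⁺]^3 in the denominator gives [Hg²⁺] = 1.4 M.

1.4 M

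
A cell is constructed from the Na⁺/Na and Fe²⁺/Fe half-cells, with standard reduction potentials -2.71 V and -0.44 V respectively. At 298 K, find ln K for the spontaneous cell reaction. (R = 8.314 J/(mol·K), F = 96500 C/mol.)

E°_cell = -0.44 − (-2.71) = 2.27 V, with n = 2 electrons transferred.
At equilibrium E = 0, so the Nernst equation gives ln K = nFE°/RT = (2)(96500)(2.27)/((8.314)(298)) = 176.83.

ln K = 176.8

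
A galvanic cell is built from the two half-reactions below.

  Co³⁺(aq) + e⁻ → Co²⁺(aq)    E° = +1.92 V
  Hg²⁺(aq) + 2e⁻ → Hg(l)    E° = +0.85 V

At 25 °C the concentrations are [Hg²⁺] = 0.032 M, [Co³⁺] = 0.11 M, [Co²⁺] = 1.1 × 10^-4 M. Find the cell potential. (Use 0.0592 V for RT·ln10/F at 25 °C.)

The Co³⁺/Co²⁺ couple has the higher reduction potential and acts as the cathode, so E°_cell = +1.92 − (+0.85) = 1.07 V.
Balancing electrons gives n = 2; the reaction quotient is Q = [Hg²⁺]·[Co²⁺]^2/[Co³⁺]^2 = 3.2 × 10^-8.
At 25 °C, E = E° − (0.0592/n) log Q = 1.07 − (0.0592/2)(-7.495) = 1.070 + 0.222 = 1.292 V.

1.29 V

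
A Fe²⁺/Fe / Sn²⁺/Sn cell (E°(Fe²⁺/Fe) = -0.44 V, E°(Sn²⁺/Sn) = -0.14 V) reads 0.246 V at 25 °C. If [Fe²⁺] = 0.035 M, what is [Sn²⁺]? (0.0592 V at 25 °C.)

From the Nernst equation, log Q = n(E° − E)/0.0592 = 2(0.30 − 0.246)/0.0592 = 1.824, so Q = 66.7.
With Q = [Fe²⁺]/[Sn²⁺] and the known concentrations, [Sn²⁺] in the denominator gives [Sn²⁺] = 5.2 × 10^-4 M.

5.2 × 10^-4 M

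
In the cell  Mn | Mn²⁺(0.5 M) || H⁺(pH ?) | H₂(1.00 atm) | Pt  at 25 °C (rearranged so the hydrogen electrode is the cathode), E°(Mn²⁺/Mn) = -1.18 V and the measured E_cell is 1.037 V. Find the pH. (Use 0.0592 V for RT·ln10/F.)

pH = 2.57

E°_cell = 1.18 V and n = 2.
log Q = n(E° − E)/0.0592 = 2×(1.18 − 1.037)/0.0592 = 4.831.
With Q = [Mn²⁺]·P(H₂) / [H⁺]^2, solving for [H⁺] gives log[H⁺] = -2.566, so pH = 2.57.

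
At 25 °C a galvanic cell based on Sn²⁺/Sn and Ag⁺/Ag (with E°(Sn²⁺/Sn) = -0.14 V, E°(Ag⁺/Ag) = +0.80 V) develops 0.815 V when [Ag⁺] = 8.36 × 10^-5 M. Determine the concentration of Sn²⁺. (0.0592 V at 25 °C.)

From the Nernst equation, log Q = n(E° − E)/0.0592 = 2(0.94 − 0.815)/0.0592 = 4.223, so Q = 1.67 × 10^4.
With Q = [Sn²⁺]/[Ag⁺]^2 and the known concentrations, [Sn²⁺] in the numerator gives [Sn²⁺] = 1.2 × 10^-4 M.

1.2 × 10^-4 M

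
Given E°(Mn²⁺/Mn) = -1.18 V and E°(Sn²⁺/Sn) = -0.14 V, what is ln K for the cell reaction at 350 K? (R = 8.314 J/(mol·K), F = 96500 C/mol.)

ln K = 69.0

E°_cell = -0.14 − (-1.18) = 1.04 V, with n = 2 electrons transferred.
At equilibrium E = 0, so the Nernst equation gives ln K = nFE°/RT = (2)(96500)(1.04)/((8.314)(350)) = 68.98.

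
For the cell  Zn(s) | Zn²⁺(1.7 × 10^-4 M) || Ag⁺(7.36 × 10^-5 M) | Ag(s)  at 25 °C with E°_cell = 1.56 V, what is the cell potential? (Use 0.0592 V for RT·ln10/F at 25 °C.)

1.43 V

Balancing electrons gives n = 2; the reaction quotient is Q = [Zn²⁺]/[Ag⁺]^2 = 3.14 × 10^4.
At 25 °C, E = E° − (0.0592/n) log Q = 1.56 − (0.0592/2)(4.497) = 1.560 − 0.133 = 1.427 V.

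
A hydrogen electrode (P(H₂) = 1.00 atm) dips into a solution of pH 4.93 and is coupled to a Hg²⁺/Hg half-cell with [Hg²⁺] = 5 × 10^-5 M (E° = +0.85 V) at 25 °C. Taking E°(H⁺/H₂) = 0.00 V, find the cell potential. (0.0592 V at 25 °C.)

The Hg²⁺/Hg couple is the cathode, so E°_cell = 0.85 V; n = 2.
[H⁺] = 10^(−4.93) = 1.2 × 10^-5 M, and Q = [H⁺]^2 / ([Hg²⁺]·P(H₂)) = 2.76 × 10^-6.
E = E° − (0.0592/2) log Q = 0.85 − (0.0592/2)(-5.559) = 1.015 V.

1.01 V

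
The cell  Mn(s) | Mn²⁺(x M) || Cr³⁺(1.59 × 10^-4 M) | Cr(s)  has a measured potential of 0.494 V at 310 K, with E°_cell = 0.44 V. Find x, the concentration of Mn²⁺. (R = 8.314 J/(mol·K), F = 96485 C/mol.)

5.1 × 10^-5 M

From the Nernst equation, ln Q = nF(E° − E)/RT = 6×96485×(0.44 − 0.494)/(8.314×310) = -12.129, so Q = 5.4 × 10^-6.
With Q = [Mn²⁺]^3/[Cr³⁺]^2 and the known concentrations, [Mn²⁺]^3 in the numerator gives [Mn²⁺] = 5.1 × 10^-5 M.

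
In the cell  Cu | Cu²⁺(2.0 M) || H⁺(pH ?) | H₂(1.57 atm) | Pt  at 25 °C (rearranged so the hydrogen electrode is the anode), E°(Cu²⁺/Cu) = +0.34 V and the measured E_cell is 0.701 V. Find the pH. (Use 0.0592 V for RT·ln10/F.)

pH = 5.85

E°_cell = 0.34 V and n = 2.
log Q = n(E° − E)/0.0592 = 2×(0.34 − 0.701)/0.0592 = -12.196.
With Q = [H⁺]^2 / ([Cu²⁺]·P(H₂)), solving for [H⁺] gives log[H⁺] = -5.850, so pH = 5.85.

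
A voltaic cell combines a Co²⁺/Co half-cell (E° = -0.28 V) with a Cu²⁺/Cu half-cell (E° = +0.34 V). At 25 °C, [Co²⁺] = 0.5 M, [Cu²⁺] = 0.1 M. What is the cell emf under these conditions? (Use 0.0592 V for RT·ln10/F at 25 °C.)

0.599 V

The Cu²⁺/Cu couple has the higher reduction potential and acts as the cathode, so E°_cell = +0.34 − (-0.28) = 0.62 V.
Balancing electrons gives n = 2; the reaction quotient is Q = [Co²⁺]/[Cu²⁺] = 5.00.
At 25 °C, E = E° − (0.0592/n) log Q = 0.62 − (0.0592/2)(0.699) = 0.620 − 0.021 = 0.599 V.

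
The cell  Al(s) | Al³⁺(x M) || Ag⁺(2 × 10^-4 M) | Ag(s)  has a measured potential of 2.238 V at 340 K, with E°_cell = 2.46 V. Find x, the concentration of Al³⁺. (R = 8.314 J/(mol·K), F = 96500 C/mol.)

From the Nernst equation, ln Q = nF(E° − E)/RT = 3×96500×(2.46 − 2.238)/(8.314×340) = 22.736, so Q = 7.48 × 10^9.
With Q = [Al³⁺]/[Ag⁺]^3 and the known concentrations, [Al³⁺] in the numerator gives [Al³⁺] = 0.06 M.

0.06 M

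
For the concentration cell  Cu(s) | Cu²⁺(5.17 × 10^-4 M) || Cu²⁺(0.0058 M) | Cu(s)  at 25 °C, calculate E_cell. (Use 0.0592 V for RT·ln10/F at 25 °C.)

0.031 V

Both half-cells are Cu²⁺/Cu, so E°_cell = 0. The concentrated side is the cathode; the cell reaction moves Cu²⁺ from high to low concentration with n = 2.
Q = [Cu²⁺]_dilute/[Cu²⁺]_conc = 5.17 × 10^-4/0.0058 = 0.0891.
E = 0 − (0.0592/2) log Q = −(0.0592/2)(-1.050) = 0.0311 V.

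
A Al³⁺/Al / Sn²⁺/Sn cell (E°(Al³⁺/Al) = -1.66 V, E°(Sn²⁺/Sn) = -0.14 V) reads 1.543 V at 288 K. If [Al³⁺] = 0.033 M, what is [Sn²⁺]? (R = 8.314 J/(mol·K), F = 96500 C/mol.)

0.66 M

From the Nernst equation, ln Q = nF(E° − E)/RT = 6×96500×(1.52 − 1.543)/(8.314×288) = -5.562, so Q = 0.00384.
With Q = [Al³⁺]^2/[Sn²⁺]^3 and the known concentrations, [Sn²⁺]^3 in the denominator gives [Sn²⁺] = 0.66 M.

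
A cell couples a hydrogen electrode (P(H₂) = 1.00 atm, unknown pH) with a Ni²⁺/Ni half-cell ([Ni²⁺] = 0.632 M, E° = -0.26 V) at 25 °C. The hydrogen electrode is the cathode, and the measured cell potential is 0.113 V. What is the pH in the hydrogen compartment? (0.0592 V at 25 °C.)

E°_cell = 0.26 V and n = 2.
log Q = n(E° − E)/0.0592 = 2×(0.26 − 0.113)/0.0592 = 4.966.
With Q = [Ni²⁺]·P(H₂) / [H⁺]^2, solving for [H⁺] gives log[H⁺] = -2.583, so pH = 2.58.

pH = 2.58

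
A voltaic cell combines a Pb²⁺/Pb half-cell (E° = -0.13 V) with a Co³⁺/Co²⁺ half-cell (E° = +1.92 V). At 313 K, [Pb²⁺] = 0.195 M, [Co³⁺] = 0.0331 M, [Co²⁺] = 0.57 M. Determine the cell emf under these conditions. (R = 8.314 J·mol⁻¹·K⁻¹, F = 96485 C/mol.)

2.00 V

The Co³⁺/Co²⁺ couple has the higher reduction potential and acts as the cathode, so E°_cell = +1.92 − (-0.13) = 2.05 V.
Balancing electrons gives n = 2; the reaction quotient is Q = [Pb²⁺]·[Co²⁺]^2/[Co³⁺]^2 = 57.8.
E = E° − (RT/nF) ln Q = 2.05 − (8.314×313)/(2×96485) × (4.057) = 2.050 − 0.055 = 1.995 V.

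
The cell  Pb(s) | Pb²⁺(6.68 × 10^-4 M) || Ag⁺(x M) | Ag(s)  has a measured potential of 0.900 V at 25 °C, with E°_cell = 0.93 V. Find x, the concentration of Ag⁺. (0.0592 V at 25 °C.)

From the Nernst equation, log Q = n(E° − E)/0.0592 = 2(0.93 − 0.900)/0.0592 = 1.014, so Q = 10.3.
With Q = [Pb²⁺]/[Ag⁺]^2 and the known concentrations, [Ag⁺]^2 in the denominator gives [Ag⁺] = 0.008 M.

0.008 M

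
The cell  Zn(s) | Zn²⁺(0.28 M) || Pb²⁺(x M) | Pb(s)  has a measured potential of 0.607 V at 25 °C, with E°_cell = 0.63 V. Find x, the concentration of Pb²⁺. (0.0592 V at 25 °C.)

From the Nernst equation, log Q = n(E° − E)/0.0592 = 2(0.63 − 0.607)/0.0592 = 0.777, so Q = 5.98.
With Q = [Zn²⁺]/[Pb²⁺] and the known concentrations, [Pb²⁺] in the denominator gives [Pb²⁺] = 0.047 M.

0.047 M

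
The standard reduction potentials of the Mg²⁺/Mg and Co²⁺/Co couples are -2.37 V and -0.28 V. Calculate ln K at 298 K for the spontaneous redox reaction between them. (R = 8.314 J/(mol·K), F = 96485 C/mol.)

E°_cell = -0.28 − (-2.37) = 2.09 V, with n = 2 electrons transferred.
At equilibrium E = 0, so the Nernst equation gives ln K = nFE°/RT = (2)(96485)(2.09)/((8.314)(298)) = 162.78.

ln K = 162.8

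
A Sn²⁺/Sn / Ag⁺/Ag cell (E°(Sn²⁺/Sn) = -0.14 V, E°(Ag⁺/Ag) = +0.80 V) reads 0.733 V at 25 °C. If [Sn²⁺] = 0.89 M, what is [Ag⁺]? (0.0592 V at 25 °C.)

3 × 10^-4 M

From the Nernst equation, log Q = n(E° − E)/0.0592 = 2(0.94 − 0.733)/0.0592 = 6.993, so Q = 9.85 × 10^6.
With Q = [Sn²⁺]/[Ag⁺]^2 and the known concentrations, [Ag⁺]^2 in the denominator gives [Ag⁺] = 3 × 10^-4 M.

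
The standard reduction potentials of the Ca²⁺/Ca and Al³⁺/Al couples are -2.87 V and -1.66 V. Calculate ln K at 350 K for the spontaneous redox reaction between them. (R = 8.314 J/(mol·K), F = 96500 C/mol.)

ln K = 240.8

E°_cell = -1.66 − (-2.87) = 1.21 V, with n = 6 electrons transferred.
At equilibrium E = 0, so the Nernst equation gives ln K = nFE°/RT = (6)(96500)(1.21)/((8.314)(350)) = 240.76.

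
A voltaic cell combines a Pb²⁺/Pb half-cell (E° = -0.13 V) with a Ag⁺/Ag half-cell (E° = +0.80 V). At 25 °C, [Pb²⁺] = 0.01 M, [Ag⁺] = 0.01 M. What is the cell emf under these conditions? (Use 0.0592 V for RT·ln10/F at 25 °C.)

0.871 V

The Ag⁺/Ag couple has the higher reduction potential and acts as the cathode, so E°_cell = +0.80 − (-0.13) = 0.93 V.
Balancing electrons gives n = 2; the reaction quotient is Q = [Pb²⁺]/[Ag⁺]^2 = 100.
At 25 °C, E = E° − (0.0592/n) log Q = 0.93 − (0.0592/2)(2.000) = 0.930 − 0.059 = 0.871 V.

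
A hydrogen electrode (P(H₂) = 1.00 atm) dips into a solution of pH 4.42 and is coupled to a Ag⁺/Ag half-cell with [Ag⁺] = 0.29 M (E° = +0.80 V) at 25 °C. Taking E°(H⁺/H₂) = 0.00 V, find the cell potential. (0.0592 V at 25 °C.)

1.03 V

The Ag⁺/Ag couple is the cathode, so E°_cell = 0.80 V; n = 2.
[H⁺] = 10^(−4.42) = 3.8 × 10^-5 M, and Q = [H⁺]^2 / ([Ag⁺]^2·P(H₂)) = 1.72 × 10^-8.
E = E° − (0.0592/2) log Q = 0.80 − (0.0592/2)(-7.765) = 1.030 V.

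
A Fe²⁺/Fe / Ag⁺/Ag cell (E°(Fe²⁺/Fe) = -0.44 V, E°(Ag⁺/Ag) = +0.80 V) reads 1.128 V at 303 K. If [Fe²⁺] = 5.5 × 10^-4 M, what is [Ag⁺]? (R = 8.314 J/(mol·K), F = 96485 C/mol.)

From the Nernst equation, ln Q = nF(E° − E)/RT = 2×96485×(1.24 − 1.128)/(8.314×303) = 8.579, so Q = 5320.
With Q = [Fe²⁺]/[Ag⁺]^2 and the known concentrations, [Ag⁺]^2 in the denominator gives [Ag⁺] = 3.2 × 10^-4 M.

3.2 × 10^-4 M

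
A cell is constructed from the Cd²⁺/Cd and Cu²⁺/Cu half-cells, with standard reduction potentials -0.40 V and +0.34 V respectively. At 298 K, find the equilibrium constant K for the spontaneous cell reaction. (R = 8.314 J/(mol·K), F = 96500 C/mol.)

E°_cell = +0.34 − (-0.40) = 0.74 V, with n = 2 electrons transferred.
At equilibrium E = 0, so the Nernst equation gives ln K = nFE°/RT = (2)(96500)(0.74)/((8.314)(298)) = 57.65.
K = e^57.65 = 1.1 × 10^25.

1.1 × 10^25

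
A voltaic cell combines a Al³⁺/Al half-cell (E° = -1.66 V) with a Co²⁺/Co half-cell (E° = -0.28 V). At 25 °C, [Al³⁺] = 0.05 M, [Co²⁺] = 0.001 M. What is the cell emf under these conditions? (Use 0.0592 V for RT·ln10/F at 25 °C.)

1.32 V

The Co²⁺/Co couple has the higher reduction potential and acts as the cathode, so E°_cell = -0.28 − (-1.66) = 1.38 V.
Balancing electrons gives n = 6; the reaction quotient is Q = [Al³⁺]^2/[Co²⁺]^3 = 2.5 × 10^6.
At 25 °C, E = E° − (0.0592/n) log Q = 1.38 − (0.0592/6)(6.398) = 1.380 − 0.063 = 1.317 V.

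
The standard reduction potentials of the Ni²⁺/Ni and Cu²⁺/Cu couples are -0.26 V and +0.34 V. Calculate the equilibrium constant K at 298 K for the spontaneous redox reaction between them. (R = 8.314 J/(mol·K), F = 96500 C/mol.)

2 × 10^20

E°_cell = +0.34 − (-0.26) = 0.60 V, with n = 2 electrons transferred.
At equilibrium E = 0, so the Nernst equation gives ln K = nFE°/RT = (2)(96500)(0.60)/((8.314)(298)) = 46.74.
K = e^46.74 = 2 × 10^20.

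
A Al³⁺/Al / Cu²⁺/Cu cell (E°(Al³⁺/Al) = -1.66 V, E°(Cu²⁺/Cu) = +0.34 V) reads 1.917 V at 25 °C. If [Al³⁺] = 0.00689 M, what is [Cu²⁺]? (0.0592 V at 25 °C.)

From the Nernst equation, log Q = n(E° − E)/0.0592 = 6(2.00 − 1.917)/0.0592 = 8.412, so Q = 2.58 × 10^8.
With Q = [Al³⁺]^2/[Cu²⁺]^3 and the known concentrations, [Cu²⁺]^3 in the denominator gives [Cu²⁺] = 5.7 × 10^-5 M.

5.7 × 10^-5 M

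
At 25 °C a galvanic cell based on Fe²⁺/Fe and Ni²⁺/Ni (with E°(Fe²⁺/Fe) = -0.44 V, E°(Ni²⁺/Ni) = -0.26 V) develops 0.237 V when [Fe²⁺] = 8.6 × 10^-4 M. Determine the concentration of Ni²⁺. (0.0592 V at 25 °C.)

0.072 M

From the Nernst equation, log Q = n(E° − E)/0.0592 = 2(0.18 − 0.237)/0.0592 = -1.926, so Q = 0.0119.
With Q = [Fe²⁺]/[Ni²⁺] and the known concentrations, [Ni²⁺] in the denominator gives [Ni²⁺] = 0.072 M.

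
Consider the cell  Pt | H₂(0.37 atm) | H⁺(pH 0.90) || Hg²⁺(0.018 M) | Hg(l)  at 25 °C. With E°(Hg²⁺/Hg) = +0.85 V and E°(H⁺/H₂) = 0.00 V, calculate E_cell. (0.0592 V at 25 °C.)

0.84 V

The Hg²⁺/Hg couple is the cathode, so E°_cell = 0.85 V; n = 2.
[H⁺] = 10^(−0.90) = 0.13 M, and Q = [H⁺]^2 / ([Hg²⁺]·P(H₂)) = 2.38.
E = E° − (0.0592/2) log Q = 0.85 − (0.0592/2)(0.377) = 0.839 V.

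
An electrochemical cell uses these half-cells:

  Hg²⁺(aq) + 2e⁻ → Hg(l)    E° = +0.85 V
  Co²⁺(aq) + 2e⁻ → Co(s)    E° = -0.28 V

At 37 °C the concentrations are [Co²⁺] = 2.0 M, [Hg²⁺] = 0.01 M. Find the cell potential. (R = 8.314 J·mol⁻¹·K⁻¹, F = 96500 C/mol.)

1.06 V

The Hg²⁺/Hg couple has the higher reduction potential and acts as the cathode, so E°_cell = +0.85 − (-0.28) = 1.13 V.
Balancing electrons gives n = 2; the reaction quotient is Q = [Co²⁺]/[Hg²⁺] = 200.
E = E° − (RT/nF) ln Q = 1.13 − (8.314×310)/(2×96500) × (5.298) = 1.130 − 0.071 = 1.059 V.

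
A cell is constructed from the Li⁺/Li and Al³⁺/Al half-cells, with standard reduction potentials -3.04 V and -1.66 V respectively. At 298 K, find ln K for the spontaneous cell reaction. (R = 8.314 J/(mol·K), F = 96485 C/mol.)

E°_cell = -1.66 − (-3.04) = 1.38 V, with n = 3 electrons transferred.
At equilibrium E = 0, so the Nernst equation gives ln K = nFE°/RT = (3)(96485)(1.38)/((8.314)(298)) = 161.23.

ln K = 161.2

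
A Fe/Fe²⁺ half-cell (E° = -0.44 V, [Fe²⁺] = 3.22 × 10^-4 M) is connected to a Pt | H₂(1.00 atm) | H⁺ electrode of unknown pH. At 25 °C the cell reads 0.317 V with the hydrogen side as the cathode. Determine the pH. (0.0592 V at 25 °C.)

pH = 3.82

E°_cell = 0.44 V and n = 2.
log Q = n(E° − E)/0.0592 = 2×(0.44 − 0.317)/0.0592 = 4.155.
With Q = [Fe²⁺]·P(H₂) / [H⁺]^2, solving for [H⁺] gives log[H⁺] = -3.824, so pH = 3.82.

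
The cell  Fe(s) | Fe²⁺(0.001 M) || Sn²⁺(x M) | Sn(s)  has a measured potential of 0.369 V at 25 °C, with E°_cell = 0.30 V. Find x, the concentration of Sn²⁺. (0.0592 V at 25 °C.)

0.21 M

From the Nernst equation, log Q = n(E° − E)/0.0592 = 2(0.30 − 0.369)/0.0592 = -2.331, so Q = 0.00467.
With Q = [Fe²⁺]/[Sn²⁺] and the known concentrations, [Sn²⁺] in the denominator gives [Sn²⁺] = 0.21 M.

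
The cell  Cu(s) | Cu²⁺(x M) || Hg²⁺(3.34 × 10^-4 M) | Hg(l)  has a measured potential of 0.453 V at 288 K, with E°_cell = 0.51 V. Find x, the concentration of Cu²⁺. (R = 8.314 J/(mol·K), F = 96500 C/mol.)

From the Nernst equation, ln Q = nF(E° − E)/RT = 2×96500×(0.51 − 0.453)/(8.314×288) = 4.594, so Q = 98.9.
With Q = [Cu²⁺]/[Hg²⁺] and the known concentrations, [Cu²⁺] in the numerator gives [Cu²⁺] = 0.033 M.

0.033 M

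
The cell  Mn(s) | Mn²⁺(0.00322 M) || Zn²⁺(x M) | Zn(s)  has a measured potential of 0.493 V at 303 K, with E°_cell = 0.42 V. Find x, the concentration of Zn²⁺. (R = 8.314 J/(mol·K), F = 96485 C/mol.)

0.86 M

From the Nernst equation, ln Q = nF(E° − E)/RT = 2×96485×(0.42 − 0.493)/(8.314×303) = -5.592, so Q = 0.00373.
With Q = [Mn²⁺]/[Zn²⁺] and the known concentrations, [Zn²⁺] in the denominator gives [Zn²⁺] = 0.86 M.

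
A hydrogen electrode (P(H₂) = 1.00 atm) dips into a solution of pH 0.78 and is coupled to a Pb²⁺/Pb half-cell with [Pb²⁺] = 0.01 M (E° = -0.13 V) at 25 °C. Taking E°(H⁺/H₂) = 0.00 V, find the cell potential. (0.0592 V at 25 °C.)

The hydrogen couple is the cathode, so E°_cell = 0.13 V; n = 2.
[H⁺] = 10^(−0.78) = 0.17 M, and Q = [Pb²⁺]·P(H₂) / [H⁺]^2 = 0.363.
E = E° − (0.0592/2) log Q = 0.13 − (0.0592/2)(-0.440) = 0.143 V.

0.14 V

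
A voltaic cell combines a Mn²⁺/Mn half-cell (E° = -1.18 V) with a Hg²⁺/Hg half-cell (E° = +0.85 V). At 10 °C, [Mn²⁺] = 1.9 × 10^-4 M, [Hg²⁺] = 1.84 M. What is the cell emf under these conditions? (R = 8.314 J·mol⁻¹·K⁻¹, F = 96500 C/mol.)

The Hg²⁺/Hg couple has the higher reduction potential and acts as the cathode, so E°_cell = +0.85 − (-1.18) = 2.03 V.
Balancing electrons gives n = 2; the reaction quotient is Q = [Mn²⁺]/[Hg²⁺] = 1.03 × 10^-4.
E = E° − (RT/nF) ln Q = 2.03 − (8.314×283)/(2×96500) × (-9.178) = 2.030 + 0.112 = 2.142 V.

2.14 V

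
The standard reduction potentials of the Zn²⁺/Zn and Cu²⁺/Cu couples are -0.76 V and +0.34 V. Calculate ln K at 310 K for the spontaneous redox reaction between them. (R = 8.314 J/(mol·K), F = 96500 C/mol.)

ln K = 82.4

E°_cell = +0.34 − (-0.76) = 1.10 V, with n = 2 electrons transferred.
At equilibrium E = 0, so the Nernst equation gives ln K = nFE°/RT = (2)(96500)(1.10)/((8.314)(310)) = 82.37.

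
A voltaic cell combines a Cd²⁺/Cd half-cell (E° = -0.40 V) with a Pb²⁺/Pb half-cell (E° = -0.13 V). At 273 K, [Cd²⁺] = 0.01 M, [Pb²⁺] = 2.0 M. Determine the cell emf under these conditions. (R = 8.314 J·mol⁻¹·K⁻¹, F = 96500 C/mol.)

0.332 V

The Pb²⁺/Pb couple has the higher reduction potential and acts as the cathode, so E°_cell = -0.13 − (-0.40) = 0.27 V.
Balancing electrons gives n = 2; the reaction quotient is Q = [Cd²⁺]/[Pb²⁺] = 0.00500.
E = E° − (RT/nF) ln Q = 0.27 − (8.314×273)/(2×96500) × (-5.298) = 0.270 + 0.062 = 0.332 V.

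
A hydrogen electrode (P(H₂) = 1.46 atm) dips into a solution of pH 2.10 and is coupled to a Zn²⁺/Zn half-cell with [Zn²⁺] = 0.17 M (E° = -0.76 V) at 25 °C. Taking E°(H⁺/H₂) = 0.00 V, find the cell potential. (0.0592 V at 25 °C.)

0.65 V

The hydrogen couple is the cathode, so E°_cell = 0.76 V; n = 2.
[H⁺] = 10^(−2.10) = 0.0079 M, and Q = [Zn²⁺]·P(H₂) / [H⁺]^2 = 3930.
E = E° − (0.0592/2) log Q = 0.76 − (0.0592/2)(3.595) = 0.654 V.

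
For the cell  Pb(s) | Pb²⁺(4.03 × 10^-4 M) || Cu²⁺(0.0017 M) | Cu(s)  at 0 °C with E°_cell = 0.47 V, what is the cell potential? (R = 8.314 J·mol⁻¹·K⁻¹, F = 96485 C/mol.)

Balancing electrons gives n = 2; the reaction quotient is Q = [Pb²⁺]/[Cu²⁺] = 0.237.
E = E° − (RT/nF) ln Q = 0.47 − (8.314×273)/(2×96485) × (-1.439) = 0.470 + 0.017 = 0.487 V.

0.487 V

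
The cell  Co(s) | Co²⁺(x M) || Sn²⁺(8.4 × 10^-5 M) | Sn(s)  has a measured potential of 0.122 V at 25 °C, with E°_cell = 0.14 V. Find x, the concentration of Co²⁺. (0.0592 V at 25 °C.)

3.4 × 10^-4 M

From the Nernst equation, log Q = n(E° − E)/0.0592 = 2(0.14 − 0.122)/0.0592 = 0.608, so Q = 4.06.
With Q = [Co²⁺]/[Sn²⁺] and the known concentrations, [Co²⁺] in the numerator gives [Co²⁺] = 3.4 × 10^-4 M.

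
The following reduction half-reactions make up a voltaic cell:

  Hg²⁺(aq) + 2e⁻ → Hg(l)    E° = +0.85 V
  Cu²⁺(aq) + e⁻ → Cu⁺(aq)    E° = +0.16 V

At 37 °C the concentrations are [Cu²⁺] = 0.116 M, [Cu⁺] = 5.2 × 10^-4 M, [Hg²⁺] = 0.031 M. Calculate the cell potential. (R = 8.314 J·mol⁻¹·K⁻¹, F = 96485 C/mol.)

The Hg²⁺/Hg couple has the higher reduction potential and acts as the cathode, so E°_cell = +0.85 − (+0.16) = 0.69 V.
Balancing electrons gives n = 2; the reaction quotient is Q = [Cu²⁺]^2/([Cu⁺]^2·[Hg²⁺]) = 1.61 × 10^6.
E = E° − (RT/nF) ln Q = 0.69 − (8.314×310)/(2×96485) × (14.289) = 0.690 − 0.191 = 0.499 V.

0.499 V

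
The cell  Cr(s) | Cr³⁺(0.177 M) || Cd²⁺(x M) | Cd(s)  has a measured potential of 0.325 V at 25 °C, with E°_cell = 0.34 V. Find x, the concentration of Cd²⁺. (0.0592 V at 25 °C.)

From the Nernst equation, log Q = n(E° − E)/0.0592 = 6(0.34 − 0.325)/0.0592 = 1.520, so Q = 33.1.
With Q = [Cr³⁺]^2/[Cd²⁺]^3 and the known concentrations, [Cd²⁺]^3 in the denominator gives [Cd²⁺] = 0.098 M.

0.098 M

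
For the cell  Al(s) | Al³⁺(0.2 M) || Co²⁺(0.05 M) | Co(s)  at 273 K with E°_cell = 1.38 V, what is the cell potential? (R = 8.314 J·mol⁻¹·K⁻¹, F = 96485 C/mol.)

1.36 V

Balancing electrons gives n = 6; the reaction quotient is Q = [Al³⁺]^2/[Co²⁺]^3 = 320.
E = E° − (RT/nF) ln Q = 1.38 − (8.314×273)/(6×96485) × (5.768) = 1.380 − 0.023 = 1.357 V.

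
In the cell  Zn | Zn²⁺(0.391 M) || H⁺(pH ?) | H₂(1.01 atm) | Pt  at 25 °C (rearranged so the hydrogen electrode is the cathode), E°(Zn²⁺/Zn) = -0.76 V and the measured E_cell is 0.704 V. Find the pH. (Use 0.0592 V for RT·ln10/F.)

pH = 1.15

E°_cell = 0.76 V and n = 2.
log Q = n(E° − E)/0.0592 = 2×(0.76 − 0.704)/0.0592 = 1.892.
With Q = [Zn²⁺]·P(H₂) / [H⁺]^2, solving for [H⁺] gives log[H⁺] = -1.148, so pH = 1.15.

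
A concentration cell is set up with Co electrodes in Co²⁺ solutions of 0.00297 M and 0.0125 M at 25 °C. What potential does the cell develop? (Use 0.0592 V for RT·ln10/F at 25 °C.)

Both half-cells are Co²⁺/Co, so E°_cell = 0. The concentrated side is the cathode; the cell reaction moves Co²⁺ from high to low concentration with n = 2.
Q = [Co²⁺]_dilute/[Co²⁺]_conc = 0.00297/0.0125 = 0.238.
E = 0 − (0.0592/2) log Q = −(0.0592/2)(-0.624) = 0.0185 V.

0.018 V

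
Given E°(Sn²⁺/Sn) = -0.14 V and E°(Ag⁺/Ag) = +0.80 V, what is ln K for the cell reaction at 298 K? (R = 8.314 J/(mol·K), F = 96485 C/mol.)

ln K = 73.2

E°_cell = +0.80 − (-0.14) = 0.94 V, with n = 2 electrons transferred.
At equilibrium E = 0, so the Nernst equation gives ln K = nFE°/RT = (2)(96485)(0.94)/((8.314)(298)) = 73.21.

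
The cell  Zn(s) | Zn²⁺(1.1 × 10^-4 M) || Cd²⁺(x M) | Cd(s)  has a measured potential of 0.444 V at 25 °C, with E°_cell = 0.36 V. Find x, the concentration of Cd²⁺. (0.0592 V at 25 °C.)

0.076 M

From the Nernst equation, log Q = n(E° − E)/0.0592 = 2(0.36 − 0.444)/0.0592 = -2.838, so Q = 0.00145.
With Q = [Zn²⁺]/[Cd²⁺] and the known concentrations, [Cd²⁺] in the denominator gives [Cd²⁺] = 0.076 M.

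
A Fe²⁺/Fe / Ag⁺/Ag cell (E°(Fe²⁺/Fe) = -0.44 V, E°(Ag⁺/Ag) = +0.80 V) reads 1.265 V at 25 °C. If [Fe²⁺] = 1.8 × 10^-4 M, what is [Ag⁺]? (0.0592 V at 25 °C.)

0.035 M

From the Nernst equation, log Q = n(E° − E)/0.0592 = 2(1.24 − 1.265)/0.0592 = -0.845, so Q = 0.143.
With Q = [Fe²⁺]/[Ag⁺]^2 and the known concentrations, [Ag⁺]^2 in the denominator gives [Ag⁺] = 0.035 M.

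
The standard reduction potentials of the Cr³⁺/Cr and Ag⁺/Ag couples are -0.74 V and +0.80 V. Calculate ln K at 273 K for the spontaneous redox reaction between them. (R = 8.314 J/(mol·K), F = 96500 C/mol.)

E°_cell = +0.80 − (-0.74) = 1.54 V, with n = 3 electrons transferred.
At equilibrium E = 0, so the Nernst equation gives ln K = nFE°/RT = (3)(96500)(1.54)/((8.314)(273)) = 196.42.

ln K = 196.4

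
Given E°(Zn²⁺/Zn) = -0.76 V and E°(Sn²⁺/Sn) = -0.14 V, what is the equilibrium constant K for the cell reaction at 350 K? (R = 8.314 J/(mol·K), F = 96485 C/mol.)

7.2 × 10^17

E°_cell = -0.14 − (-0.76) = 0.62 V, with n = 2 electrons transferred.
At equilibrium E = 0, so the Nernst equation gives ln K = nFE°/RT = (2)(96485)(0.62)/((8.314)(350)) = 41.12.
K = e^41.12 = 7.2 × 10^17.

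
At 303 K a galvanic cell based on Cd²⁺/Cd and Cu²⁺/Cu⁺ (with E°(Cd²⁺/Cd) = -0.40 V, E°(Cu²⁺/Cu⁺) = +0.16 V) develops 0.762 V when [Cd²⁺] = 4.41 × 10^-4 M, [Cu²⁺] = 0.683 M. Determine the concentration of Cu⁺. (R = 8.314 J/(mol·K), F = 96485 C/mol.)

From the Nernst equation, ln Q = nF(E° − E)/RT = 2×96485×(0.56 − 0.762)/(8.314×303) = -15.473, so Q = 1.91 × 10^-7.
With Q = [Cd²⁺]·[Cu⁺]^2/[Cu²⁺]^2 and the known concentrations, [Cu⁺]^2 in the numerator gives [Cu⁺] = 0.014 M.

0.014 M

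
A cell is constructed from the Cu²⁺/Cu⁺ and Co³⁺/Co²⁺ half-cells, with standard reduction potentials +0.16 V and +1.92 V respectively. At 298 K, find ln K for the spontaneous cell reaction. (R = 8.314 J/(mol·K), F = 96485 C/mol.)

E°_cell = +1.92 − (+0.16) = 1.76 V, with n = 1 electron transferred.
At equilibrium E = 0, so the Nernst equation gives ln K = nFE°/RT = (1)(96485)(1.76)/((8.314)(298)) = 68.54.

ln K = 68.5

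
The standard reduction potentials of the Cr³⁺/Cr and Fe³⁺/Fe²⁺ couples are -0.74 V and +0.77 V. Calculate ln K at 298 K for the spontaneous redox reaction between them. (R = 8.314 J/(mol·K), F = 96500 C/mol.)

ln K = 176.4

E°_cell = +0.77 − (-0.74) = 1.51 V, with n = 3 electrons transferred.
At equilibrium E = 0, so the Nernst equation gives ln K = nFE°/RT = (3)(96500)(1.51)/((8.314)(298)) = 176.44.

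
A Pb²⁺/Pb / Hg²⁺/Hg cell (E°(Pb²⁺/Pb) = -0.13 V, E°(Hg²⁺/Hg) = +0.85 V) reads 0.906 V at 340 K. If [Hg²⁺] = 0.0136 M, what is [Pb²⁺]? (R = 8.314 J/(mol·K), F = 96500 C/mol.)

From the Nernst equation, ln Q = nF(E° − E)/RT = 2×96500×(0.98 − 0.906)/(8.314×340) = 5.052, so Q = 156.
With Q = [Pb²⁺]/[Hg²⁺] and the known concentrations, [Pb²⁺] in the numerator gives [Pb²⁺] = 2.1 M.

2.1 M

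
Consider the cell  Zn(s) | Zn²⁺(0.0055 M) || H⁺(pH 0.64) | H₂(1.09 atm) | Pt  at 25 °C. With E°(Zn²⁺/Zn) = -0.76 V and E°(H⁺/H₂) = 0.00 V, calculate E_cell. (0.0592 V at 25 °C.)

0.79 V

The hydrogen couple is the cathode, so E°_cell = 0.76 V; n = 2.
[H⁺] = 10^(−0.64) = 0.23 M, and Q = [Zn²⁺]·P(H₂) / [H⁺]^2 = 0.114.
E = E° − (0.0592/2) log Q = 0.76 − (0.0592/2)(-0.942) = 0.788 V.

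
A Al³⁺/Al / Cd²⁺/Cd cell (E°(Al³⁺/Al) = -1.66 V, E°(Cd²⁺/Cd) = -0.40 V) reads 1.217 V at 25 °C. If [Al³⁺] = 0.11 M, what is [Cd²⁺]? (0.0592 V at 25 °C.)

From the Nernst equation, log Q = n(E° − E)/0.0592 = 6(1.26 − 1.217)/0.0592 = 4.358, so Q = 2.28 × 10^4.
With Q = [Al³⁺]^2/[Cd²⁺]^3 and the known concentrations, [Cd²⁺]^3 in the denominator gives [Cd²⁺] = 0.0081 M.

0.0081 M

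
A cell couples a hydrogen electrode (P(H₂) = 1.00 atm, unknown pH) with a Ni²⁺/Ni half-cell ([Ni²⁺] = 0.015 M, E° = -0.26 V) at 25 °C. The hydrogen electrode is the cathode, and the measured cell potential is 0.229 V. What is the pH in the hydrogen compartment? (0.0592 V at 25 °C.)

pH = 1.44

E°_cell = 0.26 V and n = 2.
log Q = n(E° − E)/0.0592 = 2×(0.26 − 0.229)/0.0592 = 1.047.
With Q = [Ni²⁺]·P(H₂) / [H⁺]^2, solving for [H⁺] gives log[H⁺] = -1.436, so pH = 1.44.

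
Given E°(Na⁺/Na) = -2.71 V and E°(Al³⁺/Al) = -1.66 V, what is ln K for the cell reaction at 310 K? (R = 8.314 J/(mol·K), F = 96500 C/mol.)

E°_cell = -1.66 − (-2.71) = 1.05 V, with n = 3 electrons transferred.
At equilibrium E = 0, so the Nernst equation gives ln K = nFE°/RT = (3)(96500)(1.05)/((8.314)(310)) = 117.94.

ln K = 117.9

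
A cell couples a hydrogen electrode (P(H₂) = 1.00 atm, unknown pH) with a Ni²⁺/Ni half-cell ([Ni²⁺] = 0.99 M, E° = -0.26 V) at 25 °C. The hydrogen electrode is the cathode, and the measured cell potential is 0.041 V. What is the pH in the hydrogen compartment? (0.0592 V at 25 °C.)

E°_cell = 0.26 V and n = 2.
log Q = n(E° − E)/0.0592 = 2×(0.26 − 0.041)/0.0592 = 7.399.
With Q = [Ni²⁺]·P(H₂) / [H⁺]^2, solving for [H⁺] gives log[H⁺] = -3.702, so pH = 3.70.

pH = 3.70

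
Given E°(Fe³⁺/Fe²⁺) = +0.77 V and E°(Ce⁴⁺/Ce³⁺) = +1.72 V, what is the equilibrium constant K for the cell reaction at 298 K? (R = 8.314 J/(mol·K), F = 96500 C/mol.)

E°_cell = +1.72 − (+0.77) = 0.95 V, with n = 1 electron transferred.
At equilibrium E = 0, so the Nernst equation gives ln K = nFE°/RT = (1)(96500)(0.95)/((8.314)(298)) = 37.00.
K = e^37.00 = 1.2 × 10^16.

1.2 × 10^16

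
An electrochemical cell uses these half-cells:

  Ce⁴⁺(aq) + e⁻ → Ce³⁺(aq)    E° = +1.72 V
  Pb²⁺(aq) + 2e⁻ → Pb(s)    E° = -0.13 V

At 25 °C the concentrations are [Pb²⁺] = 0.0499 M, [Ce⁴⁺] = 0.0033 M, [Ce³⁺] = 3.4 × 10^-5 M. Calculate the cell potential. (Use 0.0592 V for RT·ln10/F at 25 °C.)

The Ce⁴⁺/Ce³⁺ couple has the higher reduction potential and acts as the cathode, so E°_cell = +1.72 − (-0.13) = 1.85 V.
Balancing electrons gives n = 2; the reaction quotient is Q = [Pb²⁺]·[Ce³⁺]^2/[Ce⁴⁺]^2 = 5.3 × 10^-6.
At 25 °C, E = E° − (0.0592/n) log Q = 1.85 − (0.0592/2)(-5.276) = 1.850 + 0.156 = 2.006 V.

2.01 V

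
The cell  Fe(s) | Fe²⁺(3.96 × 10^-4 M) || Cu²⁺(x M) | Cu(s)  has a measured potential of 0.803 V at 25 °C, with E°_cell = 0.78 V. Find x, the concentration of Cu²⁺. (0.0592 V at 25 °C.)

0.0024 M

From the Nernst equation, log Q = n(E° − E)/0.0592 = 2(0.78 − 0.803)/0.0592 = -0.777, so Q = 0.167.
With Q = [Fe²⁺]/[Cu²⁺] and the known concentrations, [Cu²⁺] in the denominator gives [Cu²⁺] = 0.0024 M.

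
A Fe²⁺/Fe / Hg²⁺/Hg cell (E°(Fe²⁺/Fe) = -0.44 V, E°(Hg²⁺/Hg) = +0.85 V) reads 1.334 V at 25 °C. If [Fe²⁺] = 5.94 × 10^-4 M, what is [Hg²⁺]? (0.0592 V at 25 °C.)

From the Nernst equation, log Q = n(E° − E)/0.0592 = 2(1.29 − 1.334)/0.0592 = -1.486, so Q = 0.0326.
With Q = [Fe²⁺]/[Hg²⁺] and the known concentrations, [Hg²⁺] in the denominator gives [Hg²⁺] = 0.018 M.

0.018 M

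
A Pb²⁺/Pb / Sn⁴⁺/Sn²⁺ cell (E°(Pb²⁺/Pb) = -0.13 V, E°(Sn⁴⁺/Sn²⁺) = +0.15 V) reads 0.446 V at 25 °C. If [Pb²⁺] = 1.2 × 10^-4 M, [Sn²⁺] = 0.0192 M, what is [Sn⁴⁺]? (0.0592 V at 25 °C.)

0.93 M

From the Nernst equation, log Q = n(E° − E)/0.0592 = 2(0.28 − 0.446)/0.0592 = -5.608, so Q = 2.47 × 10^-6.
With Q = [Pb²⁺]·[Sn²⁺]/[Sn⁴⁺] and the known concentrations, [Sn⁴⁺] in the denominator gives [Sn⁴⁺] = 0.93 M.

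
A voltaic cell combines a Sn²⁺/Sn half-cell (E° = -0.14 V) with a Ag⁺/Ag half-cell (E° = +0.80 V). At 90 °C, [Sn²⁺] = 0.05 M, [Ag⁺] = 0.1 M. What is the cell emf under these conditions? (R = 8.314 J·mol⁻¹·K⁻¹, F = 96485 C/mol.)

The Ag⁺/Ag couple has the higher reduction potential and acts as the cathode, so E°_cell = +0.80 − (-0.14) = 0.94 V.
Balancing electrons gives n = 2; the reaction quotient is Q = [Sn²⁺]/[Ag⁺]^2 = 5.00.
E = E° − (RT/nF) ln Q = 0.94 − (8.314×363)/(2×96485) × (1.609) = 0.940 − 0.025 = 0.915 V.

0.915 V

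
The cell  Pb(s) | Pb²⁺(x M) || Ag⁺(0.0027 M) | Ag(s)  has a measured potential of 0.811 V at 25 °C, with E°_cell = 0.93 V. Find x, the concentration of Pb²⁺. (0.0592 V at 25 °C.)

From the Nernst equation, log Q = n(E° − E)/0.0592 = 2(0.93 − 0.811)/0.0592 = 4.020, so Q = 1.05 × 10^4.
With Q = [Pb²⁺]/[Ag⁺]^2 and the known concentrations, [Pb²⁺] in the numerator gives [Pb²⁺] = 0.076 M.

0.076 M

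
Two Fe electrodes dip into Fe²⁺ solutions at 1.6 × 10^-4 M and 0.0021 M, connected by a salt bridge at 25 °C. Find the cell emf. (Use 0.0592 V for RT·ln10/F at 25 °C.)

Both half-cells are Fe²⁺/Fe, so E°_cell = 0. The concentrated side is the cathode; the cell reaction moves Fe²⁺ from high to low concentration with n = 2.
Q = [Fe²⁺]_dilute/[Fe²⁺]_conc = 1.6 × 10^-4/0.0021 = 0.0762.
E = 0 − (0.0592/2) log Q = −(0.0592/2)(-1.118) = 0.0331 V.

0.033 V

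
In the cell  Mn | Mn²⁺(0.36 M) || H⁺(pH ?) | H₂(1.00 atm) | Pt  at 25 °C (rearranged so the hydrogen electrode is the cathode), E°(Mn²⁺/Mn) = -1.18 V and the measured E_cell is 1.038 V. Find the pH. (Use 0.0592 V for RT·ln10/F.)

pH = 2.62

E°_cell = 1.18 V and n = 2.
log Q = n(E° − E)/0.0592 = 2×(1.18 − 1.038)/0.0592 = 4.797.
With Q = [Mn²⁺]·P(H₂) / [H⁺]^2, solving for [H⁺] gives log[H⁺] = -2.620, so pH = 2.62.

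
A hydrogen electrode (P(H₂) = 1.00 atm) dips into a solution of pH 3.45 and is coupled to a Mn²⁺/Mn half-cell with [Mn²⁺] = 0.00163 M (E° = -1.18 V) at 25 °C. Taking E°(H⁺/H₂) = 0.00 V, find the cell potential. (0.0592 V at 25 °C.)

The hydrogen couple is the cathode, so E°_cell = 1.18 V; n = 2.
[H⁺] = 10^(−3.45) = 3.5 × 10^-4 M, and Q = [Mn²⁺]·P(H₂) / [H⁺]^2 = 1.29 × 10^4.
E = E° − (0.0592/2) log Q = 1.18 − (0.0592/2)(4.112) = 1.058 V.

1.06 V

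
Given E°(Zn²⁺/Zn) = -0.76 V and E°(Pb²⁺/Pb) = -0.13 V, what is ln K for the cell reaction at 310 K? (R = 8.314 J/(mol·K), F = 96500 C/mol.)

ln K = 47.2

E°_cell = -0.13 − (-0.76) = 0.63 V, with n = 2 electrons transferred.
At equilibrium E = 0, so the Nernst equation gives ln K = nFE°/RT = (2)(96500)(0.63)/((8.314)(310)) = 47.18.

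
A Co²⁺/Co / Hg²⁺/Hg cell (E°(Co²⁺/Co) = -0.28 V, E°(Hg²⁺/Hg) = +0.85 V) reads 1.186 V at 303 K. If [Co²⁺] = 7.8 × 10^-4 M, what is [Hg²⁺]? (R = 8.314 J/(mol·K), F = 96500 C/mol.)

0.057 M

From the Nernst equation, ln Q = nF(E° − E)/RT = 2×96500×(1.13 − 1.186)/(8.314×303) = -4.290, so Q = 0.0137.
With Q = [Co²⁺]/[Hg²⁺] and the known concentrations, [Hg²⁺] in the denominator gives [Hg²⁺] = 0.057 M.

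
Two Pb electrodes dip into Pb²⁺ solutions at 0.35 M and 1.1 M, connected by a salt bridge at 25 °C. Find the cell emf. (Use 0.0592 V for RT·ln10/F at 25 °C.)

Both half-cells are Pb²⁺/Pb, so E°_cell = 0. The concentrated side is the cathode; the cell reaction moves Pb²⁺ from high to low concentration with n = 2.
Q = [Pb²⁺]_dilute/[Pb²⁺]_conc = 0.35/1.1 = 0.318.
E = 0 − (0.0592/2) log Q = −(0.0592/2)(-0.497) = 0.0147 V.

0.015 V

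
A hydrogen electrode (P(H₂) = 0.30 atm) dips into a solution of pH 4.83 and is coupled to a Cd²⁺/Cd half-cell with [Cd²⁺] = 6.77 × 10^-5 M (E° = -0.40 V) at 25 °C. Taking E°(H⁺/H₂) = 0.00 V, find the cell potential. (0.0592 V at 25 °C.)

The hydrogen couple is the cathode, so E°_cell = 0.40 V; n = 2.
[H⁺] = 10^(−4.83) = 1.5 × 10^-5 M, and Q = [Cd²⁺]·P(H₂) / [H⁺]^2 = 9.28 × 10^4.
E = E° − (0.0592/2) log Q = 0.40 − (0.0592/2)(4.968) = 0.253 V.

0.25 V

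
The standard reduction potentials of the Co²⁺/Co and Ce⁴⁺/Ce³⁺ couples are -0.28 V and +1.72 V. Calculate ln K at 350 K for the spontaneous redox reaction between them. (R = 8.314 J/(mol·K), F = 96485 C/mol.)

ln K = 132.6

E°_cell = +1.72 − (-0.28) = 2.00 V, with n = 2 electrons transferred.
At equilibrium E = 0, so the Nernst equation gives ln K = nFE°/RT = (2)(96485)(2.00)/((8.314)(350)) = 132.63.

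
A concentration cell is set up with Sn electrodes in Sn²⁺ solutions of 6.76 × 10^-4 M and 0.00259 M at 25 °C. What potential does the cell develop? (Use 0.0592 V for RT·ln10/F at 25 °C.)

Both half-cells are Sn²⁺/Sn, so E°_cell = 0. The concentrated side is the cathode; the cell reaction moves Sn²⁺ from high to low concentration with n = 2.
Q = [Sn²⁺]_dilute/[Sn²⁺]_conc = 6.76 × 10^-4/0.00259 = 0.261.
E = 0 − (0.0592/2) log Q = −(0.0592/2)(-0.583) = 0.0173 V.

0.017 V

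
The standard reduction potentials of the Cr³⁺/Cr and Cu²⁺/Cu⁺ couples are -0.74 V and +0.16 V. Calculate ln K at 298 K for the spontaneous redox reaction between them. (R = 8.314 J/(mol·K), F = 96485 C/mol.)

E°_cell = +0.16 − (-0.74) = 0.90 V, with n = 3 electrons transferred.
At equilibrium E = 0, so the Nernst equation gives ln K = nFE°/RT = (3)(96485)(0.90)/((8.314)(298)) = 105.15.

ln K = 105.1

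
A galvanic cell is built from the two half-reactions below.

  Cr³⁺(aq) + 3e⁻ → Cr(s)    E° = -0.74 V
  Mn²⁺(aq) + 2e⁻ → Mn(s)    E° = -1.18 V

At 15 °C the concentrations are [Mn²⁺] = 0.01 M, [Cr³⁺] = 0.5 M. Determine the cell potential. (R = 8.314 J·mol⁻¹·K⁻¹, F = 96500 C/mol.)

The Cr³⁺/Cr couple has the higher reduction potential and acts as the cathode, so E°_cell = -0.74 − (-1.18) = 0.44 V.
Balancing electrons gives n = 6; the reaction quotient is Q = [Mn²⁺]^3/[Cr³⁺]^2 = 4 × 10^-6.
E = E° − (RT/nF) ln Q = 0.44 − (8.314×288)/(6×96500) × (-12.429) = 0.440 + 0.051 = 0.491 V.

0.491 V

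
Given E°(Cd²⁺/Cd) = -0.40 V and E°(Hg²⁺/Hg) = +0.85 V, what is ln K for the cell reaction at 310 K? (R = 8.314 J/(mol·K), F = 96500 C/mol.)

E°_cell = +0.85 − (-0.40) = 1.25 V, with n = 2 electrons transferred.
At equilibrium E = 0, so the Nernst equation gives ln K = nFE°/RT = (2)(96500)(1.25)/((8.314)(310)) = 93.60.

ln K = 93.6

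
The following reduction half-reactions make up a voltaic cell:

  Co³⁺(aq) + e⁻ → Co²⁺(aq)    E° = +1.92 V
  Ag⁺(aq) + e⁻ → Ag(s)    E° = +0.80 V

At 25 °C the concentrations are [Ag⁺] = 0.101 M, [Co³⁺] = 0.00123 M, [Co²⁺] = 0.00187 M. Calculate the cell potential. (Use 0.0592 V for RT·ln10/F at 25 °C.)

1.17 V

The Co³⁺/Co²⁺ couple has the higher reduction potential and acts as the cathode, so E°_cell = +1.92 − (+0.80) = 1.12 V.
Balancing electrons gives n = 1; the reaction quotient is Q = [Ag⁺]·[Co²⁺]/[Co³⁺] = 0.154.
At 25 °C, E = E° − (0.0592/n) log Q = 1.12 − (0.0592/1)(-0.814) = 1.120 + 0.048 = 1.168 V.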